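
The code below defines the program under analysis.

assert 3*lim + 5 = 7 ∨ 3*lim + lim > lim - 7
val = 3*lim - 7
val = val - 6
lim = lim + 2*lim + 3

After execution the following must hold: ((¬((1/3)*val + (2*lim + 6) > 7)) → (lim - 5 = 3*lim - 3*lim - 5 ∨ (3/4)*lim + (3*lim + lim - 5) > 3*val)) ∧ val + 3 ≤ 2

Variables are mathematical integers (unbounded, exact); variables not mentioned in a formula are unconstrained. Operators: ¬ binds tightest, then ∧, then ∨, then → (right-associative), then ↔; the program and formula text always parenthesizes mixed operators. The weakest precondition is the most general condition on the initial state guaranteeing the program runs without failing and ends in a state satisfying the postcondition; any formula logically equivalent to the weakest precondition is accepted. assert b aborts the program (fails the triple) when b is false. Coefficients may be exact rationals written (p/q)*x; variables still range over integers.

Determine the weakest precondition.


Working backward. After the program, the postcondition ((¬((1/3)*val + (2*lim + 6) > 7)) → (lim - 5 = 3*lim - 3*lim - 5 ∨ (3/4)*lim + (3*lim + lim - 5) > 3*val)) ∧ val + 3 ≤ 2 must hold; in canonical form it is ((¬(2*lim + (1/3)*val > 1)) → (lim = 0 ∨ (19/4)*lim > 3*val + 5)) ∧ val ≤ -1.
Before lim := lim + 2*lim + 3: ((¬(6*lim + (1/3)*val > -5)) → (3*lim = -3 ∨ (57/4)*lim > 3*val - 37/4)) ∧ val ≤ -1
Before val := val - 6: ((¬(6*lim + (1/3)*val > -3)) → (3*lim = -3 ∨ (57/4)*lim > 3*val - 109/4)) ∧ val ≤ 5
Before val := 3*lim - 7: ((¬(7*lim > -2/3)) → (3*lim = -3 ∨ (21/4)*lim > -193/4)) ∧ 3*lim ≤ 12
Before assert 3*lim + 5 = 7 ∨ 3*lim + lim > lim - 7: (3*lim = 2 ∨ 3*lim > -7) ∧ ((¬(7*lim > -2/3)) → (3*lim = -3 ∨ (21/4)*lim > -193/4)) ∧ 3*lim ≤ 12
Answer: WP = (3*lim = 2 ∨ 3*lim > -7) ∧ ((¬(7*lim > -2/3)) → (3*lim = -3 ∨ (21/4)*lim > -193/4)) ∧ 3*lim ≤ 12


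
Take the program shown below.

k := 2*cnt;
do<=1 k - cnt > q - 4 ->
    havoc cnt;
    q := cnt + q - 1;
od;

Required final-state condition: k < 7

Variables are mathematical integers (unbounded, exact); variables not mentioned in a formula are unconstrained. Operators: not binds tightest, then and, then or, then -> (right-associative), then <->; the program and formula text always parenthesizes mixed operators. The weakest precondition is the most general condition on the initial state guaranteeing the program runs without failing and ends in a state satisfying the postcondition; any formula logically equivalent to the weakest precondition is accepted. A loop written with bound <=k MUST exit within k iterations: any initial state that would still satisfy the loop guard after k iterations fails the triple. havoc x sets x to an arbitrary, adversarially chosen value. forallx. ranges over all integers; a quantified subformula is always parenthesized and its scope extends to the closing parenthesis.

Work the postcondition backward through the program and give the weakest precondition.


Working backward. After the program, k < 7 must hold.
Before the loop (bound <=1), unroll the exhaustion recursion (WP_0 = exit-now case; WP_j = one more guarded iteration, up to j = 1):
  WP_0: (not (k > cnt + q - 4)) and k < 7
  WP_1: (k > cnt + q - 4 -> (forall cnt_1. ((not (k > 2*cnt_1 + q - 5)) and k < 7))) and ((not (k > cnt + q - 4)) -> k < 7)
So before the loop: (k > cnt + q - 4 -> (forall cnt_1. ((not (k > 2*cnt_1 + q - 5)) and k < 7))) and ((not (k > cnt + q - 4)) -> k < 7)
Before k := 2*cnt: (cnt > q - 4 -> (forall cnt_1. ((not (2*cnt > 2*cnt_1 + q - 5)) and 2*cnt < 7))) and ((not (cnt > q - 4)) -> 2*cnt < 7)
Answer: WP = (cnt > q - 4 -> (forall cnt_1. ((not (2*cnt > 2*cnt_1 + q - 5)) and 2*cnt < 7))) and ((not (cnt > q - 4)) -> 2*cnt < 7)


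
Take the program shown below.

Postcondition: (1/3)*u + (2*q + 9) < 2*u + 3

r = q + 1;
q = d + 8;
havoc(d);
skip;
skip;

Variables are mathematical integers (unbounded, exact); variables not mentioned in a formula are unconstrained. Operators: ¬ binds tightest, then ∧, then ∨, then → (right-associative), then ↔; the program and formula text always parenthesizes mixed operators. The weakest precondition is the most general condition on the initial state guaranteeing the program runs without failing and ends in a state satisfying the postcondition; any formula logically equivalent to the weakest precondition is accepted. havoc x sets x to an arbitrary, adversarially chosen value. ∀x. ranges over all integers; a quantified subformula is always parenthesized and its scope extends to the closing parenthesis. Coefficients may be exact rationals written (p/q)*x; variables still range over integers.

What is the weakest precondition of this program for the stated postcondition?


Working backward. After the program, the postcondition (1/3)*u + (2*q + 9) < 2*u + 3 must hold; in canonical form it is 2*q < (5/3)*u - 6.
Before skip: 2*q < (5/3)*u - 6
Before skip: 2*q < (5/3)*u - 6
Before havoc d: 2*q < (5/3)*u - 6
Before q := d + 8: 2*d < (5/3)*u - 22
Before r := q + 1: 2*d < (5/3)*u - 22
Answer: WP = 2*d < (5/3)*u - 22


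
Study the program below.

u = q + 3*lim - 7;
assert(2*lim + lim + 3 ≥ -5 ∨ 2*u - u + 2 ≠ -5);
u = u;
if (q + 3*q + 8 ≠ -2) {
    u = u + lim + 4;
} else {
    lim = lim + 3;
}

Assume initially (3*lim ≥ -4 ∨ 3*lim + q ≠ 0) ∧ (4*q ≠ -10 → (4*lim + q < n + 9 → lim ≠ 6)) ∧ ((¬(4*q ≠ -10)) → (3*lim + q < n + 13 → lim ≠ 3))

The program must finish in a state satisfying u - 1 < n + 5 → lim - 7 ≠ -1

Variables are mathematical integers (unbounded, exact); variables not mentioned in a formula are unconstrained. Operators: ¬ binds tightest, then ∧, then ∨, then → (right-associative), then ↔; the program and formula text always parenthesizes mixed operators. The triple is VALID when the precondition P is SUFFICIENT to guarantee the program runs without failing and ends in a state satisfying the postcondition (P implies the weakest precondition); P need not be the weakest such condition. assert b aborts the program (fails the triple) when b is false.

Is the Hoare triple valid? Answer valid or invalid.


Working backward. After the program, the postcondition u - 1 < n + 5 → lim - 7 ≠ -1 must hold; in canonical form it is u < n + 6 → lim ≠ 6.
Then branch requires lim + u < n + 2 → lim ≠ 6; else branch requires u < n + 6 → lim ≠ 3.
Before the if: (4*q ≠ -10 → (lim + u < n + 2 → lim ≠ 6)) ∧ ((¬(4*q ≠ -10)) → (u < n + 6 → lim ≠ 3))
Before u := u: (4*q ≠ -10 → (lim + u < n + 2 → lim ≠ 6)) ∧ ((¬(4*q ≠ -10)) → (u < n + 6 → lim ≠ 3))
Before assert 2*lim + lim + 3 ≥ -5 ∨ 2*u - u + 2 ≠ -5: (3*lim ≥ -8 ∨ u ≠ -7) ∧ (4*q ≠ -10 → (lim + u < n + 2 → lim ≠ 6)) ∧ ((¬(4*q ≠ -10)) → (u < n + 6 → lim ≠ 3))
Before u := q + 3*lim - 7: (3*lim ≥ -8 ∨ 3*lim + q ≠ 0) ∧ (4*q ≠ -10 → (4*lim + q < n + 9 → lim ≠ 6)) ∧ ((¬(4*q ≠ -10)) → (3*lim + q < n + 13 → lim ≠ 3))
The weakest precondition is (3*lim ≥ -8 ∨ 3*lim + q ≠ 0) ∧ (4*q ≠ -10 → (4*lim + q < n + 9 → lim ≠ 6)) ∧ ((¬(4*q ≠ -10)) → (3*lim + q < n + 13 → lim ≠ 3)).
Check whether (3*lim ≥ -4 ∨ 3*lim + q ≠ 0) ∧ (4*q ≠ -10 → (4*lim + q < n + 9 → lim ≠ 6)) ∧ ((¬(4*q ≠ -10)) → (3*lim + q < n + 13 → lim ≠ 3)) implies it.
Every state satisfying the precondition satisfies the weakest precondition: the implication holds.
Answer: valid


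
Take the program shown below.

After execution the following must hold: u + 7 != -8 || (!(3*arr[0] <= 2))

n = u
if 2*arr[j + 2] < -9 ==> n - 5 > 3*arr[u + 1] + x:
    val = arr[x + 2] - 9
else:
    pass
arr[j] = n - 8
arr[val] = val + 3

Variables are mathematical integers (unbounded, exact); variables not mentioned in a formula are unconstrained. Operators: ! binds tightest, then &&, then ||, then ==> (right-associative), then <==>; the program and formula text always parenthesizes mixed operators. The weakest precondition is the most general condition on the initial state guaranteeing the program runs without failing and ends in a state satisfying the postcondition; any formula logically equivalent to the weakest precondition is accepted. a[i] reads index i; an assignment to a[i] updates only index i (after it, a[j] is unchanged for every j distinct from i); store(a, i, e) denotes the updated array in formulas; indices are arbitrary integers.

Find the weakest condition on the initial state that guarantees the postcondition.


Working backward. After the program, the postcondition u + 7 != -8 || (!(3*arr[0] <= 2)) must hold; in canonical form it is u != -15 || (!(3*arr[0] <= 2)).
Before arr[val] := val + 3: u != -15 || (!(3*store(arr, val, val + 3)[0] <= 2))
Before arr[j] := n - 8: u != -15 || (!(3*store(store(arr, j, n - 8), val, val + 3)[0] <= 2))
Then branch requires u != -15 || (!(3*store(store(arr, j, n - 8), arr[x + 2] - 9, arr[x + 2] - 6)[0] <= 2)); else branch requires u != -15 || (!(3*store(store(arr, j, n - 8), val, val + 3)[0] <= 2)).
Before the if: ((2*arr[j + 2] < -9 ==> n > 3*arr[u + 1] + x + 5) ==> (u != -15 || (!(3*store(store(arr, j, n - 8), arr[x + 2] - 9, arr[x + 2] - 6)[0] <= 2)))) && ((!(2*arr[j + 2] < -9 ==> n > 3*arr[u + 1] + x + 5)) ==> (u != -15 || (!(3*store(store(arr, j, n - 8), val, val + 3)[0] <= 2))))
Before n := u: ((2*arr[j + 2] < -9 ==> u > 3*arr[u + 1] + x + 5) ==> (u != -15 || (!(3*store(store(arr, j, u - 8), arr[x + 2] - 9, arr[x + 2] - 6)[0] <= 2)))) && ((!(2*arr[j + 2] < -9 ==> u > 3*arr[u + 1] + x + 5)) ==> (u != -15 || (!(3*store(store(arr, j, u - 8), val, val + 3)[0] <= 2))))
Answer: WP = ((2*arr[j + 2] < -9 ==> u > 3*arr[u + 1] + x + 5) ==> (u != -15 || (!(3*store(store(arr, j, u - 8), arr[x + 2] - 9, arr[x + 2] - 6)[0] <= 2)))) && ((!(2*arr[j + 2] < -9 ==> u > 3*arr[u + 1] + x + 5)) ==> (u != -15 || (!(3*store(store(arr, j, u - 8), val, val + 3)[0] <= 2))))


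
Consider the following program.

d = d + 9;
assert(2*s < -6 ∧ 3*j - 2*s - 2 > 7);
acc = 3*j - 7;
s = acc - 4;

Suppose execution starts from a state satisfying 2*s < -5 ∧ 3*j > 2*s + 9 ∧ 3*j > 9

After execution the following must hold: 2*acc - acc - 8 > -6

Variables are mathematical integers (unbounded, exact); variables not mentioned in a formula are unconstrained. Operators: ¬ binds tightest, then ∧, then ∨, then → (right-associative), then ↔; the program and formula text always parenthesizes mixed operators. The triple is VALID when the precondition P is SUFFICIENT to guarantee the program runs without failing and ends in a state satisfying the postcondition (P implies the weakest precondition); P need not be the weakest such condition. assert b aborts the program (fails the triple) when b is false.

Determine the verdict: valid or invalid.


Working backward. After the program, the postcondition 2*acc - acc - 8 > -6 must hold; in canonical form it is acc > 2.
Before s := acc - 4: acc > 2
Before acc := 3*j - 7: 3*j > 9
Before assert 2*s < -6 ∧ 3*j - 2*s - 2 > 7: 2*s < -6 ∧ 3*j > 2*s + 9 ∧ 3*j > 9
Before d := d + 9: 2*s < -6 ∧ 3*j > 2*s + 9 ∧ 3*j > 9
The weakest precondition is 2*s < -6 ∧ 3*j > 2*s + 9 ∧ 3*j > 9.
Check whether 2*s < -5 ∧ 3*j > 2*s + 9 ∧ 3*j > 9 implies it.
Countermodel: at the initial state j = 4, s = -3, the precondition holds but the weakest precondition fails.
Answer: invalid


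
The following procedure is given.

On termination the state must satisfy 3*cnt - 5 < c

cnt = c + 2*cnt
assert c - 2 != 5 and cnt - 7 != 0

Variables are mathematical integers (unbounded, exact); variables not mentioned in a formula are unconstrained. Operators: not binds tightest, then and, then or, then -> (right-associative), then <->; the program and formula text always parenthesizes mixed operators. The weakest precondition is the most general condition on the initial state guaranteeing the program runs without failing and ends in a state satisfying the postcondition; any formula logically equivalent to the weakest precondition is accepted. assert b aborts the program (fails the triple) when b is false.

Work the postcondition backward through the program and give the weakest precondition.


Working backward. After the program, the postcondition 3*cnt - 5 < c must hold; in canonical form it is 3*cnt < c + 5.
Before assert c - 2 != 5 and cnt - 7 != 0: c != 7 and cnt != 7 and 3*cnt < c + 5
Before cnt := c + 2*cnt: c != 7 and c + 2*cnt != 7 and 2*c + 6*cnt < 5
Answer: WP = c != 7 and c + 2*cnt != 7 and 2*c + 6*cnt < 5


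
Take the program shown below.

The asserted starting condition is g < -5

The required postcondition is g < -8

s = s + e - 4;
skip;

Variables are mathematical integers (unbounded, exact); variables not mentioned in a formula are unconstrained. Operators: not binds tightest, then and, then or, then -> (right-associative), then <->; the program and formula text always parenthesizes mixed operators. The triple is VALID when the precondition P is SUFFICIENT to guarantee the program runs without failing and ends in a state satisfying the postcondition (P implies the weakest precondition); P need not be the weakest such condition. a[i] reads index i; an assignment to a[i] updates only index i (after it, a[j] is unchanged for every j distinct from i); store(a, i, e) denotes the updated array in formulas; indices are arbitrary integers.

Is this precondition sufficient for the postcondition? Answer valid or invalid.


Working backward. After the program, g < -8 must hold.
Before skip: g < -8
Before s := s + e - 4: g < -8
The weakest precondition is g < -8.
Check whether g < -5 implies it.
Countermodel: at the initial state g = -8, the precondition holds but the weakest precondition fails.
Answer: invalid


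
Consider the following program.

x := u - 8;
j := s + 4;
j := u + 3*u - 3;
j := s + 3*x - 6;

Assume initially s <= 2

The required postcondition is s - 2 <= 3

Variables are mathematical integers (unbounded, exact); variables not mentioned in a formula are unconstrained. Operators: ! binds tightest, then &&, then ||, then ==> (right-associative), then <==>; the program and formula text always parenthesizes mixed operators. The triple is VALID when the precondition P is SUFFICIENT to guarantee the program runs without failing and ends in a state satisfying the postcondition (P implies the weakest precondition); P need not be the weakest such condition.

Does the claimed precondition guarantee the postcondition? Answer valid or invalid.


Working backward. After the program, the postcondition s - 2 <= 3 must hold; in canonical form it is s <= 5.
Before j := s + 3*x - 6: s <= 5
Before j := u + 3*u - 3: s <= 5
Before j := s + 4: s <= 5
Before x := u - 8: s <= 5
The weakest precondition is s <= 5.
Check whether s <= 2 implies it.
Every state satisfying the precondition satisfies the weakest precondition: the implication holds.
Answer: valid


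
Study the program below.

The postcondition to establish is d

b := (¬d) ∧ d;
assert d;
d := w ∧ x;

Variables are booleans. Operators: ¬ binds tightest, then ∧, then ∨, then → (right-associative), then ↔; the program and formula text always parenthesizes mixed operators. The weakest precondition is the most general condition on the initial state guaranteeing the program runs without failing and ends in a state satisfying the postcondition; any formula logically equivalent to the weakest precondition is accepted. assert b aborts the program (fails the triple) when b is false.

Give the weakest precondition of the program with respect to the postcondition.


Working backward. After the program, d must hold.
Before d := w ∧ x: w ∧ x
Before assert d: d ∧ w ∧ x
Before b := (¬d) ∧ d: d ∧ w ∧ x
Answer: WP = d ∧ w ∧ x


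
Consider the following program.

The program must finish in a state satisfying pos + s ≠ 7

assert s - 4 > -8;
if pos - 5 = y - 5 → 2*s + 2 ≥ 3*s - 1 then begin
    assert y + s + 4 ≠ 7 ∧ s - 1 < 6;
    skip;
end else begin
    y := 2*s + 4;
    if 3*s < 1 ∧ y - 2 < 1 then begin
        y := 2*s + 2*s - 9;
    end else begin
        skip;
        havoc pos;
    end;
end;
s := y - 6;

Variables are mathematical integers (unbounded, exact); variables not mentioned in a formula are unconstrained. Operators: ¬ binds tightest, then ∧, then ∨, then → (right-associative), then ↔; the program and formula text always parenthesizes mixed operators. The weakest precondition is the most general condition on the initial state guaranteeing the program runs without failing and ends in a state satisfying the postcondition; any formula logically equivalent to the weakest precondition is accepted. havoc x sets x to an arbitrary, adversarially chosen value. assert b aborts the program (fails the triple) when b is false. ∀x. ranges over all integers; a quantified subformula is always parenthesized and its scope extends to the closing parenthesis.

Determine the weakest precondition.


Working backward. After the program, pos + s ≠ 7 must hold.
Before s := y - 6: pos + y ≠ 13
Then branch requires s + y ≠ 3 ∧ s < 7 ∧ pos + y ≠ 13; else branch requires ((3*s < 1 ∧ 2*s < -1) → pos + 4*s ≠ 22) ∧ ((¬(3*s < 1 ∧ 2*s < -1)) → (∀pos_1. pos_1 + 2*s ≠ 9)).
Before the if: ((pos = y → s ≤ 3) → (s + y ≠ 3 ∧ s < 7 ∧ pos + y ≠ 13)) ∧ ((¬(pos = y → s ≤ 3)) → (((3*s < 1 ∧ 2*s < -1) → pos + 4*s ≠ 22) ∧ ((¬(3*s < 1 ∧ 2*s < -1)) → (∀pos_1. pos_1 + 2*s ≠ 9))))
Before assert s - 4 > -8: s > -4 ∧ ((pos = y → s ≤ 3) → (s + y ≠ 3 ∧ s < 7 ∧ pos + y ≠ 13)) ∧ ((¬(pos = y → s ≤ 3)) → (((3*s < 1 ∧ 2*s < -1) → pos + 4*s ≠ 22) ∧ ((¬(3*s < 1 ∧ 2*s < -1)) → (∀pos_1. pos_1 + 2*s ≠ 9))))
Answer: WP = s > -4 ∧ ((pos = y → s ≤ 3) → (s + y ≠ 3 ∧ s < 7 ∧ pos + y ≠ 13)) ∧ ((¬(pos = y → s ≤ 3)) → (((3*s < 1 ∧ 2*s < -1) → pos + 4*s ≠ 22) ∧ ((¬(3*s < 1 ∧ 2*s < -1)) → (∀pos_1. pos_1 + 2*s ≠ 9))))


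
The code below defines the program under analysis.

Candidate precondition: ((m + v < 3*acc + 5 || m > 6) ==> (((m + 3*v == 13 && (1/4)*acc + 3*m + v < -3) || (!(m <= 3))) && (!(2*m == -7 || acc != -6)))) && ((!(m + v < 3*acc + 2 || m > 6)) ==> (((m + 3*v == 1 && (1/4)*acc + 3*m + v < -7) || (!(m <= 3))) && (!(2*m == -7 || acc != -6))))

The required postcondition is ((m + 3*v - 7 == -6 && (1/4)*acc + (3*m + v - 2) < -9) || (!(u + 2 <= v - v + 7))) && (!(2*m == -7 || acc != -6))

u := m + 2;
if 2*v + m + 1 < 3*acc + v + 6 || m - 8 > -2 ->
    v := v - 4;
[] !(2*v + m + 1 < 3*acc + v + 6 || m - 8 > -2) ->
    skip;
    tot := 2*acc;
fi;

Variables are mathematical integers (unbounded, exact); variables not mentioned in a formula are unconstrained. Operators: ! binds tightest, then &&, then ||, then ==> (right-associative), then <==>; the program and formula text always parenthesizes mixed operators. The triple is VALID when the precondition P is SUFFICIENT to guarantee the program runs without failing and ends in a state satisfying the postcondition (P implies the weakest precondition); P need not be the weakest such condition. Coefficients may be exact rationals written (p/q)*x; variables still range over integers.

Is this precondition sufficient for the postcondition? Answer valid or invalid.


Working backward. After the program, the postcondition ((m + 3*v - 7 == -6 && (1/4)*acc + (3*m + v - 2) < -9) || (!(u + 2 <= v - v + 7))) && (!(2*m == -7 || acc != -6)) must hold; in canonical form it is ((m + 3*v == 1 && (1/4)*acc + 3*m + v < -7) || (!(u <= 5))) && (!(2*m == -7 || acc != -6)).
Then branch requires ((m + 3*v == 13 && (1/4)*acc + 3*m + v < -3) || (!(u <= 5))) && (!(2*m == -7 || acc != -6)); else branch requires ((m + 3*v == 1 && (1/4)*acc + 3*m + v < -7) || (!(u <= 5))) && (!(2*m == -7 || acc != -6)).
Before the if: ((m + v < 3*acc + 5 || m > 6) ==> (((m + 3*v == 13 && (1/4)*acc + 3*m + v < -3) || (!(u <= 5))) && (!(2*m == -7 || acc != -6)))) && ((!(m + v < 3*acc + 5 || m > 6)) ==> (((m + 3*v == 1 && (1/4)*acc + 3*m + v < -7) || (!(u <= 5))) && (!(2*m == -7 || acc != -6))))
Before u := m + 2: ((m + v < 3*acc + 5 || m > 6) ==> (((m + 3*v == 13 && (1/4)*acc + 3*m + v < -3) || (!(m <= 3))) && (!(2*m == -7 || acc != -6)))) && ((!(m + v < 3*acc + 5 || m > 6)) ==> (((m + 3*v == 1 && (1/4)*acc + 3*m + v < -7) || (!(m <= 3))) && (!(2*m == -7 || acc != -6))))
The weakest precondition is ((m + v < 3*acc + 5 || m > 6) ==> (((m + 3*v == 13 && (1/4)*acc + 3*m + v < -3) || (!(m <= 3))) && (!(2*m == -7 || acc != -6)))) && ((!(m + v < 3*acc + 5 || m > 6)) ==> (((m + 3*v == 1 && (1/4)*acc + 3*m + v < -7) || (!(m <= 3))) && (!(2*m == -7 || acc != -6)))).
Check whether ((m + v < 3*acc + 5 || m > 6) ==> (((m + 3*v == 13 && (1/4)*acc + 3*m + v < -3) || (!(m <= 3))) && (!(2*m == -7 || acc != -6)))) && ((!(m + v < 3*acc + 2 || m > 6)) ==> (((m + 3*v == 1 && (1/4)*acc + 3*m + v < -7) || (!(m <= 3))) && (!(2*m == -7 || acc != -6)))) implies it.
Every state satisfying the precondition satisfies the weakest precondition: the implication holds.
Answer: valid


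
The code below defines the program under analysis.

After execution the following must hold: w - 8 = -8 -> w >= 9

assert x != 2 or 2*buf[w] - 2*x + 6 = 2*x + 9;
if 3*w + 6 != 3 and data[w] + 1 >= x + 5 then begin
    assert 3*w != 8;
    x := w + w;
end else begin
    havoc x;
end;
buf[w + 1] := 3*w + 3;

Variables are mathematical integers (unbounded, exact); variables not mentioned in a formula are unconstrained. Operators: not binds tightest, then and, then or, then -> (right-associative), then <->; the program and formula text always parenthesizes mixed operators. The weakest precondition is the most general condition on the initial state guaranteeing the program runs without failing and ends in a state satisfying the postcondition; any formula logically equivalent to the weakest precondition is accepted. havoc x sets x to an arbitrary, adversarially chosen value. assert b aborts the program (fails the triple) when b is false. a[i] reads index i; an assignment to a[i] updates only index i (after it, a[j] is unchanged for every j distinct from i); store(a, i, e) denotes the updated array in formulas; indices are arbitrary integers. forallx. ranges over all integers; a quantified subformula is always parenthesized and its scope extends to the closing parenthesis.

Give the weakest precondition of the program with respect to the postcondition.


Working backward. After the program, the postcondition w - 8 = -8 -> w >= 9 must hold; in canonical form it is w = 0 -> w >= 9.
Before buf[w + 1] := 3*w + 3: w = 0 -> w >= 9
Then branch requires 3*w != 8 and (w = 0 -> w >= 9); else branch requires w = 0 -> w >= 9.
Before the if: ((3*w != -3 and data[w] >= x + 4) -> (3*w != 8 and (w = 0 -> w >= 9))) and ((not (3*w != -3 and data[w] >= x + 4)) -> (w = 0 -> w >= 9))
Before assert x != 2 or 2*buf[w] - 2*x + 6 = 2*x + 9: (x != 2 or 2*buf[w] = 4*x + 3) and ((3*w != -3 and data[w] >= x + 4) -> (3*w != 8 and (w = 0 -> w >= 9))) and ((not (3*w != -3 and data[w] >= x + 4)) -> (w = 0 -> w >= 9))
Answer: WP = (x != 2 or 2*buf[w] = 4*x + 3) and ((3*w != -3 and data[w] >= x + 4) -> (3*w != 8 and (w = 0 -> w >= 9))) and ((not (3*w != -3 and data[w] >= x + 4)) -> (w = 0 -> w >= 9))


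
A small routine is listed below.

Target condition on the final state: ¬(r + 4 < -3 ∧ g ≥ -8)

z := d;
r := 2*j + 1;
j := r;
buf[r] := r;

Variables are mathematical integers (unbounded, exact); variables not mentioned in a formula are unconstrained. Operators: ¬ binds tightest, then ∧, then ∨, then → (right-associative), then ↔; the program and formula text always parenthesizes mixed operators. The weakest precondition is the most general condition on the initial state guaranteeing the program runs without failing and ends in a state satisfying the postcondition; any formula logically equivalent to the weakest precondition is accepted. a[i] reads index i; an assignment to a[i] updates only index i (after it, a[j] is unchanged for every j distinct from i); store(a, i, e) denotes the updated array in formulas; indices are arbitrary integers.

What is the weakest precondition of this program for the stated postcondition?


Working backward. After the program, the postcondition ¬(r + 4 < -3 ∧ g ≥ -8) must hold; in canonical form it is ¬(r < -7 ∧ g ≥ -8).
Before buf[r] := r: ¬(r < -7 ∧ g ≥ -8)
Before j := r: ¬(r < -7 ∧ g ≥ -8)
Before r := 2*j + 1: ¬(2*j < -8 ∧ g ≥ -8)
Before z := d: ¬(2*j < -8 ∧ g ≥ -8)
Answer: WP = ¬(2*j < -8 ∧ g ≥ -8)


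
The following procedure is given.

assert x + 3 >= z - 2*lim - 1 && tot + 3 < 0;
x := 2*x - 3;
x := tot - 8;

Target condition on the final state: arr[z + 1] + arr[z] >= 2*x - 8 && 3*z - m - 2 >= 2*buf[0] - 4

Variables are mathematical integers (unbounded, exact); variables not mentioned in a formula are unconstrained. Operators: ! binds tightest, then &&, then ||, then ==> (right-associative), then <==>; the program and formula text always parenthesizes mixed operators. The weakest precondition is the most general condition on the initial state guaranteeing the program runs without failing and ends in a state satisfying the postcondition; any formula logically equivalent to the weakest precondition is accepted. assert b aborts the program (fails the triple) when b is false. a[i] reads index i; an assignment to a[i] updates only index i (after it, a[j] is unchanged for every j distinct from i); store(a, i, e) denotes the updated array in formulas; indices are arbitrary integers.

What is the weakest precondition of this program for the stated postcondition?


Working backward. After the program, the postcondition arr[z + 1] + arr[z] >= 2*x - 8 && 3*z - m - 2 >= 2*buf[0] - 4 must hold; in canonical form it is arr[z + 1] + arr[z] >= 2*x - 8 && 3*z >= 2*buf[0] + m - 2.
Before x := tot - 8: arr[z + 1] + arr[z] >= 2*tot - 24 && 3*z >= 2*buf[0] + m - 2
Before x := 2*x - 3: arr[z + 1] + arr[z] >= 2*tot - 24 && 3*z >= 2*buf[0] + m - 2
Before assert x + 3 >= z - 2*lim - 1 && tot + 3 < 0: 2*lim + x >= z - 4 && tot < -3 && arr[z + 1] + arr[z] >= 2*tot - 24 && 3*z >= 2*buf[0] + m - 2
Answer: WP = 2*lim + x >= z - 4 && tot < -3 && arr[z + 1] + arr[z] >= 2*tot - 24 && 3*z >= 2*buf[0] + m - 2


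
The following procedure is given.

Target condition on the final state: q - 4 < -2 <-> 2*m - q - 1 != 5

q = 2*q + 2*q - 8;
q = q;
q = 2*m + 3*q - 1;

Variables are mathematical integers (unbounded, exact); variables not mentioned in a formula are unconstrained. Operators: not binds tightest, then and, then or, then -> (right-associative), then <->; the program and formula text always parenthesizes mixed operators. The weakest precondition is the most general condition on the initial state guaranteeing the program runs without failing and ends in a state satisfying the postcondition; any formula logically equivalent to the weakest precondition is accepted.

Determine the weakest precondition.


Working backward. After the program, the postcondition q - 4 < -2 <-> 2*m - q - 1 != 5 must hold; in canonical form it is q < 2 <-> 2*m != q + 6.
Before q := 2*m + 3*q - 1: 2*m + 3*q < 3 <-> 3*q != -5
Before q := q: 2*m + 3*q < 3 <-> 3*q != -5
Before q := 2*q + 2*q - 8: 2*m + 12*q < 27 <-> 12*q != 19
Answer: WP = 2*m + 12*q < 27 <-> 12*q != 19


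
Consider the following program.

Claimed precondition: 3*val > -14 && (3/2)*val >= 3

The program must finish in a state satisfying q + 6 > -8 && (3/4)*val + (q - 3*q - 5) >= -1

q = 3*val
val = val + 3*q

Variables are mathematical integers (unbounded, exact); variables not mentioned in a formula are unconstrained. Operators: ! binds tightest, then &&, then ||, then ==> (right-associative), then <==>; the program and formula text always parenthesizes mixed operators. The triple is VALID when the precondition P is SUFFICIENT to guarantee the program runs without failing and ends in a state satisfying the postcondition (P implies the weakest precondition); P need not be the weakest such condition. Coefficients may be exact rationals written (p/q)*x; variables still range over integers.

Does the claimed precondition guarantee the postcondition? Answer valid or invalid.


Working backward. After the program, the postcondition q + 6 > -8 && (3/4)*val + (q - 3*q - 5) >= -1 must hold; in canonical form it is q > -14 && (3/4)*val >= 2*q + 4.
Before val := val + 3*q: q > -14 && (1/4)*q + (3/4)*val >= 4
Before q := 3*val: 3*val > -14 && (3/2)*val >= 4
The weakest precondition is 3*val > -14 && (3/2)*val >= 4.
Check whether 3*val > -14 && (3/2)*val >= 3 implies it.
Countermodel: at the initial state val = 2, the precondition holds but the weakest precondition fails.
Answer: invalid


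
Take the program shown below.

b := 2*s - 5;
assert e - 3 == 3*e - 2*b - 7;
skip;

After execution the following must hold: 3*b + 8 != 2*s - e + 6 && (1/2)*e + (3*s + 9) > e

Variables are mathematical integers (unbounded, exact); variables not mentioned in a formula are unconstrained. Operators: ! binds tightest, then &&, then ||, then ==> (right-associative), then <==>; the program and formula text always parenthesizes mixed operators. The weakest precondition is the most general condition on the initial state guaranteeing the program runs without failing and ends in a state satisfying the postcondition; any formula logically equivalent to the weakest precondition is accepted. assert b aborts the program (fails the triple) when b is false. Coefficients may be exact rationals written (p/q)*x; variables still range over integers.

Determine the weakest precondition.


Working backward. After the program, the postcondition 3*b + 8 != 2*s - e + 6 && (1/2)*e + (3*s + 9) > e must hold; in canonical form it is 3*b + e != 2*s - 2 && 3*s > (1/2)*e - 9.
Before skip: 3*b + e != 2*s - 2 && 3*s > (1/2)*e - 9
Before assert e - 3 == 3*e - 2*b - 7: 2*b == 2*e - 4 && 3*b + e != 2*s - 2 && 3*s > (1/2)*e - 9
Before b := 2*s - 5: 4*s == 2*e + 6 && e + 4*s != 13 && 3*s > (1/2)*e - 9
Answer: WP = 4*s == 2*e + 6 && e + 4*s != 13 && 3*s > (1/2)*e - 9


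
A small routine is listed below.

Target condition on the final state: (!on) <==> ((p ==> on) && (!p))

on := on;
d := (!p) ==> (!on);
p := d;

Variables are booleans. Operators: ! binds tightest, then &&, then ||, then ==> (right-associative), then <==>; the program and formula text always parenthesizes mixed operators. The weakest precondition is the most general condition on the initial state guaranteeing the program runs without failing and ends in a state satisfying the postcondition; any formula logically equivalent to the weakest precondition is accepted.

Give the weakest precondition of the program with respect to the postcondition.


Working backward. After the program, (!on) <==> ((p ==> on) && (!p)) must hold.
Before p := d: (!on) <==> ((d ==> on) && (!d))
Before d := (!p) ==> (!on): (!on) <==> ((((!p) ==> (!on)) ==> on) && (!((!p) ==> (!on))))
Before on := on: (!on) <==> ((((!p) ==> (!on)) ==> on) && (!((!p) ==> (!on))))
Answer: WP = (!on) <==> ((((!p) ==> (!on)) ==> on) && (!((!p) ==> (!on))))


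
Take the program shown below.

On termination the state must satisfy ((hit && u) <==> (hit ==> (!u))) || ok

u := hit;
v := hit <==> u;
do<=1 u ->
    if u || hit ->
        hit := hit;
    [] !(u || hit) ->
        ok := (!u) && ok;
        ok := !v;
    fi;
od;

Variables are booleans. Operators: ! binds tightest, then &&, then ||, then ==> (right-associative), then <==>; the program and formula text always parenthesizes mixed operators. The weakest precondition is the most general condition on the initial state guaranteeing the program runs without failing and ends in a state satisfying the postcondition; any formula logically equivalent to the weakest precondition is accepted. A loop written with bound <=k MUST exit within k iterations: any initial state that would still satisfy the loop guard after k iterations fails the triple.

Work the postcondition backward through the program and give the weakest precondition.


Working backward. After the program, ((hit && u) <==> (hit ==> (!u))) || ok must hold.
Before the loop (bound <=1), unroll the exhaustion recursion (WP_0 = exit-now case; WP_j = one more guarded iteration, up to j = 1):
  WP_0: (!u) && (((hit && u) <==> (hit ==> (!u))) || ok)
  WP_1: (u ==> (((u || hit) ==> ((!u) && (((hit && u) <==> (hit ==> (!u))) || ok))) && ((!(u || hit)) ==> ((!u) && (((hit && u) <==> (hit ==> (!u))) || (!v)))))) && ((!u) ==> (((hit && u) <==> (hit ==> (!u))) || ok))
So before the loop: (u ==> (((u || hit) ==> ((!u) && (((hit && u) <==> (hit ==> (!u))) || ok))) && ((!(u || hit)) ==> ((!u) && (((hit && u) <==> (hit ==> (!u))) || (!v)))))) && ((!u) ==> (((hit && u) <==> (hit ==> (!u))) || ok))
Before v := hit <==> u: (u ==> (((u || hit) ==> ((!u) && (((hit && u) <==> (hit ==> (!u))) || ok))) && ((!(u || hit)) ==> ((!u) && (((hit && u) <==> (hit ==> (!u))) || (!(hit <==> u))))))) && ((!u) ==> (((hit && u) <==> (hit ==> (!u))) || ok))
Before u := hit: (hit ==> ((hit ==> ((!hit) && ((hit <==> (hit ==> (!hit))) || ok))) && ((!hit) ==> ((!hit) && (hit <==> (hit ==> (!hit))))))) && ((!hit) ==> ((hit <==> (hit ==> (!hit))) || ok))
Answer: WP = (hit ==> ((hit ==> ((!hit) && ((hit <==> (hit ==> (!hit))) || ok))) && ((!hit) ==> ((!hit) && (hit <==> (hit ==> (!hit))))))) && ((!hit) ==> ((hit <==> (hit ==> (!hit))) || ok))


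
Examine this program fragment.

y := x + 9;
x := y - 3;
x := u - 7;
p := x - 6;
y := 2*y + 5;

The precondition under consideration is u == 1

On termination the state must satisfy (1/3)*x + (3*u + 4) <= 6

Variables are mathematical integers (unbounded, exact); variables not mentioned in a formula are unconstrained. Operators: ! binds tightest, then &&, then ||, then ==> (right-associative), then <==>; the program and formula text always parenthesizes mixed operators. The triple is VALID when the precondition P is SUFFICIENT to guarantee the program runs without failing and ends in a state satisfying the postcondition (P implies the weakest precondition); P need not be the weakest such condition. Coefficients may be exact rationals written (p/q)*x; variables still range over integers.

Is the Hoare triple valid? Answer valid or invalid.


Working backward. After the program, the postcondition (1/3)*x + (3*u + 4) <= 6 must hold; in canonical form it is 3*u + (1/3)*x <= 2.
Before y := 2*y + 5: 3*u + (1/3)*x <= 2
Before p := x - 6: 3*u + (1/3)*x <= 2
Before x := u - 7: (10/3)*u <= 13/3
Before x := y - 3: (10/3)*u <= 13/3
Before y := x + 9: (10/3)*u <= 13/3
The weakest precondition is (10/3)*u <= 13/3.
Check whether u == 1 implies it.
Every state satisfying the precondition satisfies the weakest precondition: the implication holds.
Answer: valid


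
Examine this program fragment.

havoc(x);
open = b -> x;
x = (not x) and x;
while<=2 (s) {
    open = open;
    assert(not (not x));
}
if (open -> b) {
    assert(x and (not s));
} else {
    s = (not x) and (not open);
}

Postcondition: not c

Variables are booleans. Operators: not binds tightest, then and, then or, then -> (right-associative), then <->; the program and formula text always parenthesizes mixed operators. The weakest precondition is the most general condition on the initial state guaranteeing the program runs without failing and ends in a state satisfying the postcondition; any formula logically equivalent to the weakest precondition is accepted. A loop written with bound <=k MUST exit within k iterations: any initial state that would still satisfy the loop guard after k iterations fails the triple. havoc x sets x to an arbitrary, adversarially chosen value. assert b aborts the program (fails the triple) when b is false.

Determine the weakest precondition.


Working backward. After the program, not c must hold.
Then branch requires x and (not s) and (not c); else branch requires not c.
Before the if: ((open -> b) -> (x and (not s) and (not c))) and ((not (open -> b)) -> (not c))
Before the loop (bound <=2), unroll the exhaustion recursion (WP_0 = exit-now case; WP_j = one more guarded iteration, up to j = 2):
  WP_0: (not s) and ((open -> b) -> (x and (not s) and (not c))) and ((not (open -> b)) -> (not c))
  WP_1: (s -> (x and (not s) and ((open -> b) -> (x and (not s) and (not c))) and ((not (open -> b)) -> (not c)))) and ((not s) -> (((open -> b) -> (x and (not s) and (not c))) and ((not (open -> b)) -> (not c))))
  WP_2: (s -> (x and (s -> (x and (not s) and ((open -> b) -> (x and (not s) and (not c))) and ((not (open -> b)) -> (not c)))) and ((not s) -> (((open -> b) -> (x and (not s) and (not c))) and ((not (open -> b)) -> (not c)))))) and ((not s) -> (((open -> b) -> (x and (not s) and (not c))) and ((not (open -> b)) -> (not c))))
So before the loop: (s -> (x and (s -> (x and (not s) and ((open -> b) -> (x and (not s) and (not c))) and ((not (open -> b)) -> (not c)))) and ((not s) -> (((open -> b) -> (x and (not s) and (not c))) and ((not (open -> b)) -> (not c)))))) and ((not s) -> (((open -> b) -> (x and (not s) and (not c))) and ((not (open -> b)) -> (not c))))
Before x := (not x) and x: (not s) and ((not s) -> ((not (open -> b)) and ((not (open -> b)) -> (not c))))
Before open := b -> x: (not s) and ((not s) -> ((not ((b -> x) -> b)) and ((not ((b -> x) -> b)) -> (not c))))
Before havoc x: (not s) and ((not s) -> ((not b) and ((not b) -> (not c)))) and ((not s) -> ((not ((not b) -> b)) and ((not ((not b) -> b)) -> (not c))))
Answer: WP = (not s) and ((not s) -> ((not b) and ((not b) -> (not c)))) and ((not s) -> ((not ((not b) -> b)) and ((not ((not b) -> b)) -> (not c))))


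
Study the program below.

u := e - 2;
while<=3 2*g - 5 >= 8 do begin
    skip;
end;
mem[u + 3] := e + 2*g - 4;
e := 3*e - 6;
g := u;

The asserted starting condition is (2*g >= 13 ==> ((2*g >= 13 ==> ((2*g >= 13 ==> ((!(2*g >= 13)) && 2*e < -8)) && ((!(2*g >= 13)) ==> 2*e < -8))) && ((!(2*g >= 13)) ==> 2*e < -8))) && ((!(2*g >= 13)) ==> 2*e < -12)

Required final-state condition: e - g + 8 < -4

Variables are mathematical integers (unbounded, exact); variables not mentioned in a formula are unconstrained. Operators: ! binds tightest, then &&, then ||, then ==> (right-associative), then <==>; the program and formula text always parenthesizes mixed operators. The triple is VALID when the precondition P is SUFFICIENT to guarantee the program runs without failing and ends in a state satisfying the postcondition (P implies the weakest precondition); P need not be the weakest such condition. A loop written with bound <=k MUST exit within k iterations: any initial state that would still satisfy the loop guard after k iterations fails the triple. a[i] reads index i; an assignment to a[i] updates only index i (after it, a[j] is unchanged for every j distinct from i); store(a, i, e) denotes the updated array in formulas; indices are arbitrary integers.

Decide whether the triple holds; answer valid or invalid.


Working backward. After the program, the postcondition e - g + 8 < -4 must hold; in canonical form it is e < g - 12.
Before g := u: e < u - 12
Before e := 3*e - 6: 3*e < u - 6
Before mem[u + 3] := e + 2*g - 4: 3*e < u - 6
Before the loop (bound <=3), unroll the exhaustion recursion (WP_0 = exit-now case; WP_j = one more guarded iteration, up to j = 3):
  WP_0: (!(2*g >= 13)) && 3*e < u - 6
  WP_1: (2*g >= 13 ==> ((!(2*g >= 13)) && 3*e < u - 6)) && ((!(2*g >= 13)) ==> 3*e < u - 6)
  WP_2: (2*g >= 13 ==> ((2*g >= 13 ==> ((!(2*g >= 13)) && 3*e < u - 6)) && ((!(2*g >= 13)) ==> 3*e < u - 6))) && ((!(2*g >= 13)) ==> 3*e < u - 6)
  WP_3: (2*g >= 13 ==> ((2*g >= 13 ==> ((2*g >= 13 ==> ((!(2*g >= 13)) && 3*e < u - 6)) && ((!(2*g >= 13)) ==> 3*e < u - 6))) && ((!(2*g >= 13)) ==> 3*e < u - 6))) && ((!(2*g >= 13)) ==> 3*e < u - 6)
So before the loop: (2*g >= 13 ==> ((2*g >= 13 ==> ((2*g >= 13 ==> ((!(2*g >= 13)) && 3*e < u - 6)) && ((!(2*g >= 13)) ==> 3*e < u - 6))) && ((!(2*g >= 13)) ==> 3*e < u - 6))) && ((!(2*g >= 13)) ==> 3*e < u - 6)
Before u := e - 2: (2*g >= 13 ==> ((2*g >= 13 ==> ((2*g >= 13 ==> ((!(2*g >= 13)) && 2*e < -8)) && ((!(2*g >= 13)) ==> 2*e < -8))) && ((!(2*g >= 13)) ==> 2*e < -8))) && ((!(2*g >= 13)) ==> 2*e < -8)
The weakest precondition is (2*g >= 13 ==> ((2*g >= 13 ==> ((2*g >= 13 ==> ((!(2*g >= 13)) && 2*e < -8)) && ((!(2*g >= 13)) ==> 2*e < -8))) && ((!(2*g >= 13)) ==> 2*e < -8))) && ((!(2*g >= 13)) ==> 2*e < -8).
Check whether (2*g >= 13 ==> ((2*g >= 13 ==> ((2*g >= 13 ==> ((!(2*g >= 13)) && 2*e < -8)) && ((!(2*g >= 13)) ==> 2*e < -8))) && ((!(2*g >= 13)) ==> 2*e < -8))) && ((!(2*g >= 13)) ==> 2*e < -12) implies it.
Every state satisfying the precondition satisfies the weakest precondition: the implication holds.
Answer: valid
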